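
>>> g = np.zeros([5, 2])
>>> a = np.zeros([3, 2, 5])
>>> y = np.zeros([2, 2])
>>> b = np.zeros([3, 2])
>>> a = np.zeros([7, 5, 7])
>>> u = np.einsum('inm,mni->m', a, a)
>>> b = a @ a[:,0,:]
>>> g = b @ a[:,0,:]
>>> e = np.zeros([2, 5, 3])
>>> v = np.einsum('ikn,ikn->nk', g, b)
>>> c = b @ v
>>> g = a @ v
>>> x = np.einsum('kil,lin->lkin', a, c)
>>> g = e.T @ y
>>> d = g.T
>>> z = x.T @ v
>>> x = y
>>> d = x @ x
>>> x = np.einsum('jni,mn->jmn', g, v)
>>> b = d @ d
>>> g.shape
(3, 5, 2)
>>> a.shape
(7, 5, 7)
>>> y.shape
(2, 2)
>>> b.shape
(2, 2)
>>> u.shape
(7,)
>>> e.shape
(2, 5, 3)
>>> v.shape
(7, 5)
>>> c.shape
(7, 5, 5)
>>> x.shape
(3, 7, 5)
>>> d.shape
(2, 2)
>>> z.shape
(5, 5, 7, 5)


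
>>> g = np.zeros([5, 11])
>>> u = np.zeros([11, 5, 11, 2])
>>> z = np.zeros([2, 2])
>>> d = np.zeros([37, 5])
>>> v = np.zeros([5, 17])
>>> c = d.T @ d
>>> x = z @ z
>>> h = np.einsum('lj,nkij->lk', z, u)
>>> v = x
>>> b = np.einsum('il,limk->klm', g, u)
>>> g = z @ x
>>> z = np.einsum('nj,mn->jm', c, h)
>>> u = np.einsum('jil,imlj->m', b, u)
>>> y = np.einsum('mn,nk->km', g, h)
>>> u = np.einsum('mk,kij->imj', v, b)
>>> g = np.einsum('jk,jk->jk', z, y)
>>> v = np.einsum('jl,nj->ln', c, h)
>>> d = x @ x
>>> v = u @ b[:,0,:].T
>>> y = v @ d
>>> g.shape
(5, 2)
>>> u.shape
(11, 2, 11)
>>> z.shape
(5, 2)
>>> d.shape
(2, 2)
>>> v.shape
(11, 2, 2)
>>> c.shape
(5, 5)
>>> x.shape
(2, 2)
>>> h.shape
(2, 5)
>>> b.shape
(2, 11, 11)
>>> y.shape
(11, 2, 2)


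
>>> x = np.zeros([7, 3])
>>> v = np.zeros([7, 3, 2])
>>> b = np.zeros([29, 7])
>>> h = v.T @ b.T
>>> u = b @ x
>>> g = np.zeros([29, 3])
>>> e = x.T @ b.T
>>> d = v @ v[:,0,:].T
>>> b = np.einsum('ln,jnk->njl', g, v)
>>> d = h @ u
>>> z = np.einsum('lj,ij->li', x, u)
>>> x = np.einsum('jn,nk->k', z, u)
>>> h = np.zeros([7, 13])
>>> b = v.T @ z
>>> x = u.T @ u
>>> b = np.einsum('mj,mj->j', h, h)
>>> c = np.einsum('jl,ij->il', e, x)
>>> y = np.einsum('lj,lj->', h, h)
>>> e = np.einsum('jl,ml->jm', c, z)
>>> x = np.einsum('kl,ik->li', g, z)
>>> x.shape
(3, 7)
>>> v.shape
(7, 3, 2)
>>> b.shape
(13,)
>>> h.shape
(7, 13)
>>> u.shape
(29, 3)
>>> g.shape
(29, 3)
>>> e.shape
(3, 7)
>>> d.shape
(2, 3, 3)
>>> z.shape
(7, 29)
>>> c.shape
(3, 29)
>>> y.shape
()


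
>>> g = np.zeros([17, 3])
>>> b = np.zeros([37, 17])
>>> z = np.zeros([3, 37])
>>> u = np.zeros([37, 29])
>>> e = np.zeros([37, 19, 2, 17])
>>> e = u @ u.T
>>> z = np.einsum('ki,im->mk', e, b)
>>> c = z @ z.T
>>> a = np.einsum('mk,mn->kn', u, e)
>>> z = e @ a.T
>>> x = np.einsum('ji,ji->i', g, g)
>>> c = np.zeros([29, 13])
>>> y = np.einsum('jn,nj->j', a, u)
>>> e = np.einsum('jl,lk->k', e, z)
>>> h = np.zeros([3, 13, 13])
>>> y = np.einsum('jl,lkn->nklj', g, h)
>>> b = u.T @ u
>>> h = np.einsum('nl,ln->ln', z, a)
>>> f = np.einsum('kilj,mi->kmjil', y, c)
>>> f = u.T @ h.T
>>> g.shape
(17, 3)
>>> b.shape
(29, 29)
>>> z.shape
(37, 29)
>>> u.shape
(37, 29)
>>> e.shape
(29,)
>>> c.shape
(29, 13)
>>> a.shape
(29, 37)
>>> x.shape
(3,)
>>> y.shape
(13, 13, 3, 17)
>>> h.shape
(29, 37)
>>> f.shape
(29, 29)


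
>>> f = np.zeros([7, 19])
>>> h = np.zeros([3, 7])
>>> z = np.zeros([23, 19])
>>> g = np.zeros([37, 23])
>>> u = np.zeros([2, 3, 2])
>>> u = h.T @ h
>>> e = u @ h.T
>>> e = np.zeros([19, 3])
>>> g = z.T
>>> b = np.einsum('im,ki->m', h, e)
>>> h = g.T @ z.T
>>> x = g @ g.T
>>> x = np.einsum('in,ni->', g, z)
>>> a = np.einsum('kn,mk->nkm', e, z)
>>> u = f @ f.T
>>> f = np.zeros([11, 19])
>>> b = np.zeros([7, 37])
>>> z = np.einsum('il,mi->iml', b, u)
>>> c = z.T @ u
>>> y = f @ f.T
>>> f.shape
(11, 19)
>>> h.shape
(23, 23)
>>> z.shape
(7, 7, 37)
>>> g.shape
(19, 23)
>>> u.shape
(7, 7)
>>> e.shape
(19, 3)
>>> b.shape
(7, 37)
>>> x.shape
()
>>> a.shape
(3, 19, 23)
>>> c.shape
(37, 7, 7)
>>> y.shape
(11, 11)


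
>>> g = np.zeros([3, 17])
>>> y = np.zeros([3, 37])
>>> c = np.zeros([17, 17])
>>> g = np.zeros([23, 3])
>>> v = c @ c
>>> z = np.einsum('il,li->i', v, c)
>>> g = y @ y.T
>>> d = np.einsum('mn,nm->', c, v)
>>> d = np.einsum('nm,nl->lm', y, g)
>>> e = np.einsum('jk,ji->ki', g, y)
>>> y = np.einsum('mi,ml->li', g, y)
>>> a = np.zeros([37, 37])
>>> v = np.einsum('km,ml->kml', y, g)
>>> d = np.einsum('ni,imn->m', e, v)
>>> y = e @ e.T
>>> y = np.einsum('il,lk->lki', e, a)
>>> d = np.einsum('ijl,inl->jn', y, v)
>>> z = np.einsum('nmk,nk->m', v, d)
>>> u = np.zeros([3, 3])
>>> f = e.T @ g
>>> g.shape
(3, 3)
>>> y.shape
(37, 37, 3)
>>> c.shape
(17, 17)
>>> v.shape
(37, 3, 3)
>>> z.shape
(3,)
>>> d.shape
(37, 3)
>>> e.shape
(3, 37)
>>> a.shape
(37, 37)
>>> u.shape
(3, 3)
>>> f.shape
(37, 3)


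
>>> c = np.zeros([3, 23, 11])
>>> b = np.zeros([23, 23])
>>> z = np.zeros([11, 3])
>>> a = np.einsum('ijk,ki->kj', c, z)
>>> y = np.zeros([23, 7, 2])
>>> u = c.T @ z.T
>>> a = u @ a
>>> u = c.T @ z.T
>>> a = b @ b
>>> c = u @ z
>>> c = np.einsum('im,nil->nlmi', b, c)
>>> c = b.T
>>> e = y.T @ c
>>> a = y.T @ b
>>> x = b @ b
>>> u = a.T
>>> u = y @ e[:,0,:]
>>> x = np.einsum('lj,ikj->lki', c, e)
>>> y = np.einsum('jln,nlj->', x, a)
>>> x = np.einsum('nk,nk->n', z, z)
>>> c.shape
(23, 23)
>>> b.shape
(23, 23)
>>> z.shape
(11, 3)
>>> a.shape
(2, 7, 23)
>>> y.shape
()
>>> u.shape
(23, 7, 23)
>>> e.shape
(2, 7, 23)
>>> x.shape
(11,)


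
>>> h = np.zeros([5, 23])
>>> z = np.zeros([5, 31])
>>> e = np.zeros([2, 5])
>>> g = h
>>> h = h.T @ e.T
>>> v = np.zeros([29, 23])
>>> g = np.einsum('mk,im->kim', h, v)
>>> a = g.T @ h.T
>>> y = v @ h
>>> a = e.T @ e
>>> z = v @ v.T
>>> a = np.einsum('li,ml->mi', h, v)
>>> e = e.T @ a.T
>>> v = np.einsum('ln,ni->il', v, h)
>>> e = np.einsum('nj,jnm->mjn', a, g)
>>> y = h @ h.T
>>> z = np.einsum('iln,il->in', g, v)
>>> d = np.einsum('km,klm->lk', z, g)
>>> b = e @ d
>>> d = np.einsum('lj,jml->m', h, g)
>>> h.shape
(23, 2)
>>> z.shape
(2, 23)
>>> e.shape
(23, 2, 29)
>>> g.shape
(2, 29, 23)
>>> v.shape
(2, 29)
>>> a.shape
(29, 2)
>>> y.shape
(23, 23)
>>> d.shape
(29,)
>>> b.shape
(23, 2, 2)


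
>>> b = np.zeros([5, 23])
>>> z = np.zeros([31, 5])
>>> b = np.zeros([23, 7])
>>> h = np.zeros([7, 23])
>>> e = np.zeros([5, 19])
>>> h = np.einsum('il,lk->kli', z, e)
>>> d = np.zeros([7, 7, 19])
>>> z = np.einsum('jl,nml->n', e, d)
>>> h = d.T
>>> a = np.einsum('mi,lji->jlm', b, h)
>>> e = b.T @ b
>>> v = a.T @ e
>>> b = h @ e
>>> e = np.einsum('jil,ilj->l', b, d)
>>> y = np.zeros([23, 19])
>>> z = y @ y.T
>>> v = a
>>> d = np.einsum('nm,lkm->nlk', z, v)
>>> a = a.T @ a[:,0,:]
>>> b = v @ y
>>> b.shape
(7, 19, 19)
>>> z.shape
(23, 23)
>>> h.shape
(19, 7, 7)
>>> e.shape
(7,)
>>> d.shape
(23, 7, 19)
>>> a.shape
(23, 19, 23)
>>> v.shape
(7, 19, 23)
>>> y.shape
(23, 19)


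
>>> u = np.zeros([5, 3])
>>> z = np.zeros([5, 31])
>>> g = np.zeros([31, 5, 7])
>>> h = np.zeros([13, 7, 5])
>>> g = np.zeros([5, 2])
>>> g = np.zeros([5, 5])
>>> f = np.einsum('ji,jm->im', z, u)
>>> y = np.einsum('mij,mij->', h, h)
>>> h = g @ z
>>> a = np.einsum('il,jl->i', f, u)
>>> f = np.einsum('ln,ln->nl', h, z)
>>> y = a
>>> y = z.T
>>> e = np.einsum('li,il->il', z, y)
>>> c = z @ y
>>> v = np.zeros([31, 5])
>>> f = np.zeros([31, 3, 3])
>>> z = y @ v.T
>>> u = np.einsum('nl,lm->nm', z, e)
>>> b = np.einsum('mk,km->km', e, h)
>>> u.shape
(31, 5)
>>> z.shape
(31, 31)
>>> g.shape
(5, 5)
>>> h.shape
(5, 31)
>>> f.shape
(31, 3, 3)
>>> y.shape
(31, 5)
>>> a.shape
(31,)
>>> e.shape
(31, 5)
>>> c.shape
(5, 5)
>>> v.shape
(31, 5)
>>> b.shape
(5, 31)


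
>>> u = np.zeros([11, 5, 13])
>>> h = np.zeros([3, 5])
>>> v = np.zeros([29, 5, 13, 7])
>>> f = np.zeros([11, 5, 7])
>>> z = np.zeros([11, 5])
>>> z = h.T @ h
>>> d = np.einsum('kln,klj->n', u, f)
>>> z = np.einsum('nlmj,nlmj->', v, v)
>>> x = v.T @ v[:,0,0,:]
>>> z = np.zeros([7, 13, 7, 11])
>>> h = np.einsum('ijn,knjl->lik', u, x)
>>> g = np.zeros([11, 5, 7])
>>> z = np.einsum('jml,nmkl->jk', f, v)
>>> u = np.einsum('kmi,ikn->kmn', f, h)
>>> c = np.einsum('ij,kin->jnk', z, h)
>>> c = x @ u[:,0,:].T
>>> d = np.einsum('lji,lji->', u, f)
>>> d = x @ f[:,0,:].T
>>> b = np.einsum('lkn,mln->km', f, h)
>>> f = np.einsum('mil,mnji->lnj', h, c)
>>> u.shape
(11, 5, 7)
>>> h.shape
(7, 11, 7)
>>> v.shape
(29, 5, 13, 7)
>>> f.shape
(7, 13, 5)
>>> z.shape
(11, 13)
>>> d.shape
(7, 13, 5, 11)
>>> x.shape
(7, 13, 5, 7)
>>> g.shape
(11, 5, 7)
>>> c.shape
(7, 13, 5, 11)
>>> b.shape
(5, 7)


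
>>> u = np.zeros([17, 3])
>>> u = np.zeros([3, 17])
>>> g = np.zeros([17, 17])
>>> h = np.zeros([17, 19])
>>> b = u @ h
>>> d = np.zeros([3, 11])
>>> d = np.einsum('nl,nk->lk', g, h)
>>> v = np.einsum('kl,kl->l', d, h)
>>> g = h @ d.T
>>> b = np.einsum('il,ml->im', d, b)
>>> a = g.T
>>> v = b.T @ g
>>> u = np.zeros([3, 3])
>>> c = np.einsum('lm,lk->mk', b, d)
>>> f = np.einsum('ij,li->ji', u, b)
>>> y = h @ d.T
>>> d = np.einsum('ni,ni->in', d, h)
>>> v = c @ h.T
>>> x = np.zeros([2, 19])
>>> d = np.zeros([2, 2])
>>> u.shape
(3, 3)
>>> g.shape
(17, 17)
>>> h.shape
(17, 19)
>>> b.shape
(17, 3)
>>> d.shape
(2, 2)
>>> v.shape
(3, 17)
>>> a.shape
(17, 17)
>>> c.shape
(3, 19)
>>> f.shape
(3, 3)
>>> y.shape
(17, 17)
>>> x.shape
(2, 19)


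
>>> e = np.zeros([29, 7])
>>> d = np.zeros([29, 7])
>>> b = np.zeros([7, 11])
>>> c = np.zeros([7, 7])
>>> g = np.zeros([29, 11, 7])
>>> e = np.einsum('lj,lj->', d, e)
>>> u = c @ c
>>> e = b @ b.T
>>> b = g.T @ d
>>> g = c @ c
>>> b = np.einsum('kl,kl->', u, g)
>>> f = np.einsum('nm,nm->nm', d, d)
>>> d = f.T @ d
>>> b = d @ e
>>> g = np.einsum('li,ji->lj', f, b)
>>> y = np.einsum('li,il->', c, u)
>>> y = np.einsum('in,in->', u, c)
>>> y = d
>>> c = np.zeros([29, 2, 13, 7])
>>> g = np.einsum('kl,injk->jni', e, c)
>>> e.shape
(7, 7)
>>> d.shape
(7, 7)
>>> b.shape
(7, 7)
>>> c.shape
(29, 2, 13, 7)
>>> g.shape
(13, 2, 29)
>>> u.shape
(7, 7)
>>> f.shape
(29, 7)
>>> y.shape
(7, 7)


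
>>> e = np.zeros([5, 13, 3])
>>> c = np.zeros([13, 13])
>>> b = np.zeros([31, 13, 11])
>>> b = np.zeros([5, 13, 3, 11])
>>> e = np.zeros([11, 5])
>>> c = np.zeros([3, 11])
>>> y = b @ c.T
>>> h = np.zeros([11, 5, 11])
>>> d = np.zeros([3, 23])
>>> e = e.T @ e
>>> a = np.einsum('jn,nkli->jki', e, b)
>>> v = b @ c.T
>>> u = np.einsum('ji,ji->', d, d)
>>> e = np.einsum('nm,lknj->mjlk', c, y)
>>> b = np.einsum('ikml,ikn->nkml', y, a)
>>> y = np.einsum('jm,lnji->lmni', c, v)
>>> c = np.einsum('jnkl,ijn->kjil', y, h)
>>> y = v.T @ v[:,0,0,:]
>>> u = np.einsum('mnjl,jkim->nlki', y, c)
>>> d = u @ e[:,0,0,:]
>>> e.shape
(11, 3, 5, 13)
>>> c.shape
(13, 5, 11, 3)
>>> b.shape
(11, 13, 3, 3)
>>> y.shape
(3, 3, 13, 3)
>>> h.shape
(11, 5, 11)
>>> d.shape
(3, 3, 5, 13)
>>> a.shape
(5, 13, 11)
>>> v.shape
(5, 13, 3, 3)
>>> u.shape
(3, 3, 5, 11)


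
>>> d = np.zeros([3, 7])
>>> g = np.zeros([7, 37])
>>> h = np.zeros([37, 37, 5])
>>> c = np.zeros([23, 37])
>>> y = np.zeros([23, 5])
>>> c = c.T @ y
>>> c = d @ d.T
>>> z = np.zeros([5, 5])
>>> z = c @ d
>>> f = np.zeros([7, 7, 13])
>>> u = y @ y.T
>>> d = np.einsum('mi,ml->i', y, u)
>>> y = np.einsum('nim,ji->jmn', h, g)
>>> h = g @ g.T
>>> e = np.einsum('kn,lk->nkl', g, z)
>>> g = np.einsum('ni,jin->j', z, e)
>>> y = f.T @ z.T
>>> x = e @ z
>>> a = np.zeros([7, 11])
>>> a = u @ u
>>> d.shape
(5,)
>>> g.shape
(37,)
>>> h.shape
(7, 7)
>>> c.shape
(3, 3)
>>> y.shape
(13, 7, 3)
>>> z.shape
(3, 7)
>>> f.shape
(7, 7, 13)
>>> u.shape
(23, 23)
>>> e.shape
(37, 7, 3)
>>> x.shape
(37, 7, 7)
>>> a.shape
(23, 23)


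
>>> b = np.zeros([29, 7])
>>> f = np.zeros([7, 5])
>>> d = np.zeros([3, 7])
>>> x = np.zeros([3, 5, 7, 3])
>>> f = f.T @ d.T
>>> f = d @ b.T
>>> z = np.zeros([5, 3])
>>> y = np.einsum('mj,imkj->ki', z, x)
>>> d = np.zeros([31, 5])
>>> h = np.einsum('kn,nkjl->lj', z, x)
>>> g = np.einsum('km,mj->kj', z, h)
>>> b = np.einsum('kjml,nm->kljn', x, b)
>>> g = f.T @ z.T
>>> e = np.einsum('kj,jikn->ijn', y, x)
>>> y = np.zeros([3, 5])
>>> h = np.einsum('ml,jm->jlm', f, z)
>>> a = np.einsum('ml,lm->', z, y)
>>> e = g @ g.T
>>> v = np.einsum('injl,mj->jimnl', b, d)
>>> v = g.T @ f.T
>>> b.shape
(3, 3, 5, 29)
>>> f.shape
(3, 29)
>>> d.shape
(31, 5)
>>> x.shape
(3, 5, 7, 3)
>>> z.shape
(5, 3)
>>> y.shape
(3, 5)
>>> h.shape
(5, 29, 3)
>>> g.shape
(29, 5)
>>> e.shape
(29, 29)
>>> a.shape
()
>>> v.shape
(5, 3)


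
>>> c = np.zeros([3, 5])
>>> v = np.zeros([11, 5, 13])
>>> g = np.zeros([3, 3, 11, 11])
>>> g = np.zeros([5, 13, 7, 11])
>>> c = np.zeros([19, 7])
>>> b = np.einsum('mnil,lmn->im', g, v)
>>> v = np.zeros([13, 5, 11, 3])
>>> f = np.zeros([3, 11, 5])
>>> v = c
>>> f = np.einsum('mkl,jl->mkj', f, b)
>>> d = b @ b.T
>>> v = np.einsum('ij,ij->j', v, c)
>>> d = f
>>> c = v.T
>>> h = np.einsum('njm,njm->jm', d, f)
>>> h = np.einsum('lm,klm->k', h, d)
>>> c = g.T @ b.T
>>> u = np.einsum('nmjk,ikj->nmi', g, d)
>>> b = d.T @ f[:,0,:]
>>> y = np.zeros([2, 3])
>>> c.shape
(11, 7, 13, 7)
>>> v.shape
(7,)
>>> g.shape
(5, 13, 7, 11)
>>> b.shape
(7, 11, 7)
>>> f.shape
(3, 11, 7)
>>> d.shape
(3, 11, 7)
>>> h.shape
(3,)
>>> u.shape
(5, 13, 3)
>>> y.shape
(2, 3)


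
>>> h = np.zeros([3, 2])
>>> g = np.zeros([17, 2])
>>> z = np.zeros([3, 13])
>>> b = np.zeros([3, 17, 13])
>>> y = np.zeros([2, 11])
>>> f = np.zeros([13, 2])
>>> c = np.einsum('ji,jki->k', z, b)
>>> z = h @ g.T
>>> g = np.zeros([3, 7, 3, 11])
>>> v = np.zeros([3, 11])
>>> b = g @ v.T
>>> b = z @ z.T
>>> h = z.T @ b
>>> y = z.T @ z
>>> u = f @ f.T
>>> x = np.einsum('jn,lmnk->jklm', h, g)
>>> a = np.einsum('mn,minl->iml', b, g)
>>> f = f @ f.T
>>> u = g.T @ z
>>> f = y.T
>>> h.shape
(17, 3)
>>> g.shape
(3, 7, 3, 11)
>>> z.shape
(3, 17)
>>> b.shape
(3, 3)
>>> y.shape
(17, 17)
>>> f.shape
(17, 17)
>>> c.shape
(17,)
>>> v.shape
(3, 11)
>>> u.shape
(11, 3, 7, 17)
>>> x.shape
(17, 11, 3, 7)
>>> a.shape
(7, 3, 11)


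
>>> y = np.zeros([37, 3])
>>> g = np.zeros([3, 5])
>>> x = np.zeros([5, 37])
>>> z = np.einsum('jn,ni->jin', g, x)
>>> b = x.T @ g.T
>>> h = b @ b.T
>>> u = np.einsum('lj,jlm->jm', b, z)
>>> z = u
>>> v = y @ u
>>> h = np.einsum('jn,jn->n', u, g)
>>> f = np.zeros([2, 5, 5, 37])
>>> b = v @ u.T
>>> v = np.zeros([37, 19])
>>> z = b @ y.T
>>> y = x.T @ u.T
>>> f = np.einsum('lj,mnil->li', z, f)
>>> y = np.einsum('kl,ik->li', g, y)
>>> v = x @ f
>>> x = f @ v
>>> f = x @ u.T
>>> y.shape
(5, 37)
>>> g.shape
(3, 5)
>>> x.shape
(37, 5)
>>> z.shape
(37, 37)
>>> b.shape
(37, 3)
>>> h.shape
(5,)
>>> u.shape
(3, 5)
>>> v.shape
(5, 5)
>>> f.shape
(37, 3)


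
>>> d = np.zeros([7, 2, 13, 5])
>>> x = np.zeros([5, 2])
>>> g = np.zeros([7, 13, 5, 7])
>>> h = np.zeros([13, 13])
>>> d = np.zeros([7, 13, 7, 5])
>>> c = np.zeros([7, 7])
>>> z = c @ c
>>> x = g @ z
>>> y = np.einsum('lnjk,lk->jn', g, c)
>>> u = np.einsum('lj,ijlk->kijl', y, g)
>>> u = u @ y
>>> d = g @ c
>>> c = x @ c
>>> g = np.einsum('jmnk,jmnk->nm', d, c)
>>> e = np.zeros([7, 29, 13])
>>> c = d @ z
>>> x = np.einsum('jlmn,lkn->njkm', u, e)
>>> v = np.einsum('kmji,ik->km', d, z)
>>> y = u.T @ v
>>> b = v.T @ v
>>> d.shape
(7, 13, 5, 7)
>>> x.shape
(13, 7, 29, 13)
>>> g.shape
(5, 13)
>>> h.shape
(13, 13)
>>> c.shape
(7, 13, 5, 7)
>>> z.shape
(7, 7)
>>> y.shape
(13, 13, 7, 13)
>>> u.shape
(7, 7, 13, 13)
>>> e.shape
(7, 29, 13)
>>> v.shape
(7, 13)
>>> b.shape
(13, 13)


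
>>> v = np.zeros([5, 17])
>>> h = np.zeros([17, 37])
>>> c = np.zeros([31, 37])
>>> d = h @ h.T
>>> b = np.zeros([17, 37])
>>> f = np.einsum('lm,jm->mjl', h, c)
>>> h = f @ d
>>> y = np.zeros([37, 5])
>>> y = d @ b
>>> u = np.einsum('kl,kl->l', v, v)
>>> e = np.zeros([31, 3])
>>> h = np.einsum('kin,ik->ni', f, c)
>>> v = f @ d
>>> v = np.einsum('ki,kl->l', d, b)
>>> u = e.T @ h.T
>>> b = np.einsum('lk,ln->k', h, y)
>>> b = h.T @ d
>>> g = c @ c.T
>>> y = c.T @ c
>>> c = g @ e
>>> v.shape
(37,)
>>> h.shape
(17, 31)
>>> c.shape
(31, 3)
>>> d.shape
(17, 17)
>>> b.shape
(31, 17)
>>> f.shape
(37, 31, 17)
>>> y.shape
(37, 37)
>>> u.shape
(3, 17)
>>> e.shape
(31, 3)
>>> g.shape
(31, 31)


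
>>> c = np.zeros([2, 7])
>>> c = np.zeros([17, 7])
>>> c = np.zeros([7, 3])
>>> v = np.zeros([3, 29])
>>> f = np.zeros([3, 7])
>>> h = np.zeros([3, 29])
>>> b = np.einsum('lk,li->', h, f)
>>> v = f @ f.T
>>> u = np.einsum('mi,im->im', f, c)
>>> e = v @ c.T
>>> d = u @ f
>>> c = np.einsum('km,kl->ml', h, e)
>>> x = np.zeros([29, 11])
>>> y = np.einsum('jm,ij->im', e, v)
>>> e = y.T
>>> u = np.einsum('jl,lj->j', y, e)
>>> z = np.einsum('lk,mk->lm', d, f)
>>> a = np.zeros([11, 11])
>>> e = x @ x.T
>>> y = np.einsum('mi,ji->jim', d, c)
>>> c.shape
(29, 7)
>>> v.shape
(3, 3)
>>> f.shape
(3, 7)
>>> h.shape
(3, 29)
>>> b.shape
()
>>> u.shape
(3,)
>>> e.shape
(29, 29)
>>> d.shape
(7, 7)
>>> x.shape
(29, 11)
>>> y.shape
(29, 7, 7)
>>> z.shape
(7, 3)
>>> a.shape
(11, 11)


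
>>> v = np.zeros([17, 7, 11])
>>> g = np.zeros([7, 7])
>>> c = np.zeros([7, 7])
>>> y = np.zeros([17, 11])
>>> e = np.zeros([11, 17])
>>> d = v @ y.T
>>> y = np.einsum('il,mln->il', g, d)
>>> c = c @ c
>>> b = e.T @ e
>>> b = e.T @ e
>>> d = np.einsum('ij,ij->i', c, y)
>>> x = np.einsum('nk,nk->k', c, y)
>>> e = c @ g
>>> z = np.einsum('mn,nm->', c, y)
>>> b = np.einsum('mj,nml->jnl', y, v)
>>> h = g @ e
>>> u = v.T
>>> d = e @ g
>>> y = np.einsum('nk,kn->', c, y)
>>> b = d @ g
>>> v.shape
(17, 7, 11)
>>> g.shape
(7, 7)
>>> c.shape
(7, 7)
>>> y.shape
()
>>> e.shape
(7, 7)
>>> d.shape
(7, 7)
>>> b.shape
(7, 7)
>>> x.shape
(7,)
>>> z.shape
()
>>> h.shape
(7, 7)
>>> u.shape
(11, 7, 17)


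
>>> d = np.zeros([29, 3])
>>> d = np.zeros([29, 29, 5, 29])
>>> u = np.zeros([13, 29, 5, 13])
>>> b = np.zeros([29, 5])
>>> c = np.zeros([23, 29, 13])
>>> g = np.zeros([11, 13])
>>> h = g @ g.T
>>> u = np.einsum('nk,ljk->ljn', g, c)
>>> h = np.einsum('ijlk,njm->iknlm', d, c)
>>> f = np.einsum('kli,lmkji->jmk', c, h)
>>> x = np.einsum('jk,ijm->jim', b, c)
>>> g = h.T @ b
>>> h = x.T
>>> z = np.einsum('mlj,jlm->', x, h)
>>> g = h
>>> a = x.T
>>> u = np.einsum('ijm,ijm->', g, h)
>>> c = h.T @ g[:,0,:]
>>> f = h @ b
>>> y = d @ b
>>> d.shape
(29, 29, 5, 29)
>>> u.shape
()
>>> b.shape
(29, 5)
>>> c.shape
(29, 23, 29)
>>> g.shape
(13, 23, 29)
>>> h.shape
(13, 23, 29)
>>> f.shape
(13, 23, 5)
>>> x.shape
(29, 23, 13)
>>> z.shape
()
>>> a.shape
(13, 23, 29)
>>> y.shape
(29, 29, 5, 5)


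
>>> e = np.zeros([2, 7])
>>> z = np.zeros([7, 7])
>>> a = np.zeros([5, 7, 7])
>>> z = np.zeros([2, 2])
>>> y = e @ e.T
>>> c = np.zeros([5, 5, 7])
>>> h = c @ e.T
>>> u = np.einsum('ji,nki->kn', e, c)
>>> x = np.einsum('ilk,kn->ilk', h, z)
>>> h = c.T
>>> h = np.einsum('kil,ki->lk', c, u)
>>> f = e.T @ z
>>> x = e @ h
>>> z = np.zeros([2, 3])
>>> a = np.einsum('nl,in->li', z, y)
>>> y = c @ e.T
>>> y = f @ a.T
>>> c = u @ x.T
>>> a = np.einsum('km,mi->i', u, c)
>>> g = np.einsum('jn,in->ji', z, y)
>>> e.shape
(2, 7)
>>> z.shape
(2, 3)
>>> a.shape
(2,)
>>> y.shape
(7, 3)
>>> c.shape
(5, 2)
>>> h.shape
(7, 5)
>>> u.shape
(5, 5)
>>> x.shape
(2, 5)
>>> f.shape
(7, 2)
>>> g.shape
(2, 7)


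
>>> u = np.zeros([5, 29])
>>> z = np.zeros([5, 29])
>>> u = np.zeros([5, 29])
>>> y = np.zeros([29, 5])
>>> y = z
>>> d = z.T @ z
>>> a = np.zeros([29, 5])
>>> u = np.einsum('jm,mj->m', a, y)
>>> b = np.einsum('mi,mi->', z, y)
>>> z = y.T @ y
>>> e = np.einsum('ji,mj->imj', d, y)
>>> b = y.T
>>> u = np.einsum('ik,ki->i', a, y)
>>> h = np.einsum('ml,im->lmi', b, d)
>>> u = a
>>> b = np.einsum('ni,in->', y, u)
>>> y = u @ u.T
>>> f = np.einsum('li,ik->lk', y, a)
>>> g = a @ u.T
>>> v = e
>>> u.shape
(29, 5)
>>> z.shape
(29, 29)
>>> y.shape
(29, 29)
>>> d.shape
(29, 29)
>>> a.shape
(29, 5)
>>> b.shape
()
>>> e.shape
(29, 5, 29)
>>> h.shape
(5, 29, 29)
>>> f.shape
(29, 5)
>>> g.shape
(29, 29)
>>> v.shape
(29, 5, 29)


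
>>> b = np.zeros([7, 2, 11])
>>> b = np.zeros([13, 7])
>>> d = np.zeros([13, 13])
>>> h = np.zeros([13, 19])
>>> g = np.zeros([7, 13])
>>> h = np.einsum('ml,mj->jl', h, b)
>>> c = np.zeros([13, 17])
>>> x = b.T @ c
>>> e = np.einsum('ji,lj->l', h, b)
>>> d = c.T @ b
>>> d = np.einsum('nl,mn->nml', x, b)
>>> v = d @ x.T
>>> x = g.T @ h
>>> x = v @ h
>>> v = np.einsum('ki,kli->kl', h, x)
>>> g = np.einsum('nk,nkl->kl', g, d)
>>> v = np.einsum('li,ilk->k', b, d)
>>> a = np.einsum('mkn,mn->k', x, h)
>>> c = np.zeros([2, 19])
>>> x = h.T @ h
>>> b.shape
(13, 7)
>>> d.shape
(7, 13, 17)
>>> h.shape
(7, 19)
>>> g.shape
(13, 17)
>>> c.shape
(2, 19)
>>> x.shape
(19, 19)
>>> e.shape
(13,)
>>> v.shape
(17,)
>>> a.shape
(13,)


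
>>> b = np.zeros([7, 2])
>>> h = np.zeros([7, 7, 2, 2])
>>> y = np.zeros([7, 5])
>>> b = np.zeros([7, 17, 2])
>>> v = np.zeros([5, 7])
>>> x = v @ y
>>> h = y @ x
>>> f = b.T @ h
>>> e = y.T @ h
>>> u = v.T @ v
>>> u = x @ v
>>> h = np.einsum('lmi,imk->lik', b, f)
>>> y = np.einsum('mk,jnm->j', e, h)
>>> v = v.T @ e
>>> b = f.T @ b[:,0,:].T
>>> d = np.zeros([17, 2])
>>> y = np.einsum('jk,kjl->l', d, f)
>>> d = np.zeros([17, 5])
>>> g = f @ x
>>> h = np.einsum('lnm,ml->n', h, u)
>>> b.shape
(5, 17, 7)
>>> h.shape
(2,)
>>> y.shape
(5,)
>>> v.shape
(7, 5)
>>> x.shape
(5, 5)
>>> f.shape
(2, 17, 5)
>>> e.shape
(5, 5)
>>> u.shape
(5, 7)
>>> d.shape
(17, 5)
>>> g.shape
(2, 17, 5)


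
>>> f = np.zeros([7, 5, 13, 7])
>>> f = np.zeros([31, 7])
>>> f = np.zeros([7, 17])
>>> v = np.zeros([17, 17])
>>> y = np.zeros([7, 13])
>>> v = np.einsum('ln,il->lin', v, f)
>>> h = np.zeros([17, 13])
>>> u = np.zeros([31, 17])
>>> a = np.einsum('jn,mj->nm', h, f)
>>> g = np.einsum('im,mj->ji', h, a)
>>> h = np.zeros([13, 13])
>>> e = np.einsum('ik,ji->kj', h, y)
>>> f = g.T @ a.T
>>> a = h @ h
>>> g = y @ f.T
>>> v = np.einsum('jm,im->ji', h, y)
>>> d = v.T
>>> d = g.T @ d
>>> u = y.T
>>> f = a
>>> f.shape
(13, 13)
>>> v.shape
(13, 7)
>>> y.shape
(7, 13)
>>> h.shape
(13, 13)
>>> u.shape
(13, 7)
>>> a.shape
(13, 13)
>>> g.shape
(7, 17)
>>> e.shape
(13, 7)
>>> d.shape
(17, 13)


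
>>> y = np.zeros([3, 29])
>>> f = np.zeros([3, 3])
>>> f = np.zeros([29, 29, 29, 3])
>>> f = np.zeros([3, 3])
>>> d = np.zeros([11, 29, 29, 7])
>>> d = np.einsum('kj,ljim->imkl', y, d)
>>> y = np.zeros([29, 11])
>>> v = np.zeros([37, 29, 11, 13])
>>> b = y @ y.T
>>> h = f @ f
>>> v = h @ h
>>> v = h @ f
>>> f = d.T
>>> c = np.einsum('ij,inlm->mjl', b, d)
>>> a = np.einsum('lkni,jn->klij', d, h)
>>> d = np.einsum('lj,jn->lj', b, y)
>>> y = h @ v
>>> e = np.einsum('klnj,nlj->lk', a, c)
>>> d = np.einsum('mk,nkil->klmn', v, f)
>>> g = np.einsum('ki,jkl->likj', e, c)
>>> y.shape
(3, 3)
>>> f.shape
(11, 3, 7, 29)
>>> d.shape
(3, 29, 3, 11)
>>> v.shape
(3, 3)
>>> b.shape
(29, 29)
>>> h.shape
(3, 3)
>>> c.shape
(11, 29, 3)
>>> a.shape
(7, 29, 11, 3)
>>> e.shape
(29, 7)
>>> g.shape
(3, 7, 29, 11)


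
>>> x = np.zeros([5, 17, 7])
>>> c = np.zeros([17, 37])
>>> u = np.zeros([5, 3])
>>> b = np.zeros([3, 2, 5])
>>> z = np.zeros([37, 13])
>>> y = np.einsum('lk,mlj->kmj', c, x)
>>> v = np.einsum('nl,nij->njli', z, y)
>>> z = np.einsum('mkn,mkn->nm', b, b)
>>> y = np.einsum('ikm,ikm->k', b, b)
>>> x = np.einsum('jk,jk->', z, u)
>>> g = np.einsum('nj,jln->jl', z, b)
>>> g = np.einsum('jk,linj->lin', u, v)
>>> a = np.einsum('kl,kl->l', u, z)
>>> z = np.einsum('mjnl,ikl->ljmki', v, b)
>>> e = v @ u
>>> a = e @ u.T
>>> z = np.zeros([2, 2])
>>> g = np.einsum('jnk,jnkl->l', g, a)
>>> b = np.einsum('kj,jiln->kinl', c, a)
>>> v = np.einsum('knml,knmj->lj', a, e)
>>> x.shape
()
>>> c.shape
(17, 37)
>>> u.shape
(5, 3)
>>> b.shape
(17, 7, 5, 13)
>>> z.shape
(2, 2)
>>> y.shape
(2,)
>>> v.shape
(5, 3)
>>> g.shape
(5,)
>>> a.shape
(37, 7, 13, 5)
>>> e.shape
(37, 7, 13, 3)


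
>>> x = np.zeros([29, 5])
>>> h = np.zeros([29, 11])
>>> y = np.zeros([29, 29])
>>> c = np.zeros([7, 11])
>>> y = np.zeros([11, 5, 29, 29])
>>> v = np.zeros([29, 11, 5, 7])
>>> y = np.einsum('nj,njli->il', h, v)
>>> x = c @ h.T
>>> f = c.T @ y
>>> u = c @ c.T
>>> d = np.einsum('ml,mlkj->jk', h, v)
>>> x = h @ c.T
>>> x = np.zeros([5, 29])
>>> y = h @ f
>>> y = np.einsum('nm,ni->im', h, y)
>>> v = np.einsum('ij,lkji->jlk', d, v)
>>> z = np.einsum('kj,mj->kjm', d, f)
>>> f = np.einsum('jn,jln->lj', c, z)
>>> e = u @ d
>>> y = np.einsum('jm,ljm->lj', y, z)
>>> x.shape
(5, 29)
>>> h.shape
(29, 11)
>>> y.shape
(7, 5)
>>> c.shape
(7, 11)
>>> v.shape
(5, 29, 11)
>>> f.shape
(5, 7)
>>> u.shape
(7, 7)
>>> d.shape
(7, 5)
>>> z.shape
(7, 5, 11)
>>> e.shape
(7, 5)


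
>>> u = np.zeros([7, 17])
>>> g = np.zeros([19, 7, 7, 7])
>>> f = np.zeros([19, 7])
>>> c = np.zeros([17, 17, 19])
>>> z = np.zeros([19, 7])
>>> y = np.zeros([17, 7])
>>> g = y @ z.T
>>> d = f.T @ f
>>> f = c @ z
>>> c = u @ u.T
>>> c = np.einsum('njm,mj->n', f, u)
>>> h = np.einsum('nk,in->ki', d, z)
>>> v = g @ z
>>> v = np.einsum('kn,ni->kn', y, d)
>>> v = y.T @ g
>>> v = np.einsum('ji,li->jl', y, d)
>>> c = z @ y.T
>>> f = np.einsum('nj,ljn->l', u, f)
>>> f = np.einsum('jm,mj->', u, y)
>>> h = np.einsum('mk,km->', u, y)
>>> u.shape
(7, 17)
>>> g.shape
(17, 19)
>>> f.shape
()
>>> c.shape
(19, 17)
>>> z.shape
(19, 7)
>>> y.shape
(17, 7)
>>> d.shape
(7, 7)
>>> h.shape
()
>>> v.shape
(17, 7)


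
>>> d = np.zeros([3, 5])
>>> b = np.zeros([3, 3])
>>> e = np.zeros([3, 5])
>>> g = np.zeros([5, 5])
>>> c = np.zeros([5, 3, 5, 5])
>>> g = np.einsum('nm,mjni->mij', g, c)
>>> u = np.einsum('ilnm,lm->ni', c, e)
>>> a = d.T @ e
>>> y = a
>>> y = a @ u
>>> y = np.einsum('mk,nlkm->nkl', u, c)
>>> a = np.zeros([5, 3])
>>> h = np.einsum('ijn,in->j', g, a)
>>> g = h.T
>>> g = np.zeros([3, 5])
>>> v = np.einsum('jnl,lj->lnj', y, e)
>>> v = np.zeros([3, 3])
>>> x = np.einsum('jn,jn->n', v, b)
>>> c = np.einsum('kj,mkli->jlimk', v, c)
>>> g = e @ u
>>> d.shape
(3, 5)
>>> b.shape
(3, 3)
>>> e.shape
(3, 5)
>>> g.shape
(3, 5)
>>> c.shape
(3, 5, 5, 5, 3)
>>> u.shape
(5, 5)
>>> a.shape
(5, 3)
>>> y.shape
(5, 5, 3)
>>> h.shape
(5,)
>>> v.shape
(3, 3)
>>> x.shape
(3,)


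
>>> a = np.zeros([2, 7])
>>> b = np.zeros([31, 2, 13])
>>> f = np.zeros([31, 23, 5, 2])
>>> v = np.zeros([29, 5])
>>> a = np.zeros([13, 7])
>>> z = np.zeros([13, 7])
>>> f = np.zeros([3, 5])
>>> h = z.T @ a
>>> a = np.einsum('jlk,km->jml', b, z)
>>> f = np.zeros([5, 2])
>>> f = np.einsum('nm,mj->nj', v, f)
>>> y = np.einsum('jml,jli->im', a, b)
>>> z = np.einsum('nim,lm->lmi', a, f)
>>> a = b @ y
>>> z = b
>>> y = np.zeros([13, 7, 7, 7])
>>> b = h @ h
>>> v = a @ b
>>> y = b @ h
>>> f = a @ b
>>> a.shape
(31, 2, 7)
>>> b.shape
(7, 7)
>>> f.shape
(31, 2, 7)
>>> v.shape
(31, 2, 7)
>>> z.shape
(31, 2, 13)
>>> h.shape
(7, 7)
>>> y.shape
(7, 7)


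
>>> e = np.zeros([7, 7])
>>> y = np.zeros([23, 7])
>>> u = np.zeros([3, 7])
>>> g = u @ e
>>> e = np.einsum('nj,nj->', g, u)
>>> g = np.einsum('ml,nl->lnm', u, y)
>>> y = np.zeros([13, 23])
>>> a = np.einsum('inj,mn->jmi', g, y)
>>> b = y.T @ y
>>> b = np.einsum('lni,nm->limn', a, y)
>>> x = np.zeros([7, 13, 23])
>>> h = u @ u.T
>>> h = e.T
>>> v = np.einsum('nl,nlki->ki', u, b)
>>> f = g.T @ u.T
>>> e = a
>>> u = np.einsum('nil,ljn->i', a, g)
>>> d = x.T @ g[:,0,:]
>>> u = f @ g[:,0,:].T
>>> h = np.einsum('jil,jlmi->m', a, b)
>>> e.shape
(3, 13, 7)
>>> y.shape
(13, 23)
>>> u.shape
(3, 23, 7)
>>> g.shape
(7, 23, 3)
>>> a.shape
(3, 13, 7)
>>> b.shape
(3, 7, 23, 13)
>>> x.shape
(7, 13, 23)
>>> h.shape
(23,)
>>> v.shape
(23, 13)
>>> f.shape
(3, 23, 3)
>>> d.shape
(23, 13, 3)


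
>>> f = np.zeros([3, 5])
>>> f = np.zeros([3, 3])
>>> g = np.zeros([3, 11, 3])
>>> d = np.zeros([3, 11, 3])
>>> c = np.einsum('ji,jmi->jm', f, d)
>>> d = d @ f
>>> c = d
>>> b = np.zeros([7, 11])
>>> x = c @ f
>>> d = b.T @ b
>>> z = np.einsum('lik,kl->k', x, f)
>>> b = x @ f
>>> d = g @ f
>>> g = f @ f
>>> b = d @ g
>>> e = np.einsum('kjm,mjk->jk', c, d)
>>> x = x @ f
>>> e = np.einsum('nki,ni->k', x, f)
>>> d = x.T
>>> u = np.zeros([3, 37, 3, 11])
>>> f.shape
(3, 3)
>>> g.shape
(3, 3)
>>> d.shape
(3, 11, 3)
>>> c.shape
(3, 11, 3)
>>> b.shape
(3, 11, 3)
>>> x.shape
(3, 11, 3)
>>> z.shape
(3,)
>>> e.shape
(11,)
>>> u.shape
(3, 37, 3, 11)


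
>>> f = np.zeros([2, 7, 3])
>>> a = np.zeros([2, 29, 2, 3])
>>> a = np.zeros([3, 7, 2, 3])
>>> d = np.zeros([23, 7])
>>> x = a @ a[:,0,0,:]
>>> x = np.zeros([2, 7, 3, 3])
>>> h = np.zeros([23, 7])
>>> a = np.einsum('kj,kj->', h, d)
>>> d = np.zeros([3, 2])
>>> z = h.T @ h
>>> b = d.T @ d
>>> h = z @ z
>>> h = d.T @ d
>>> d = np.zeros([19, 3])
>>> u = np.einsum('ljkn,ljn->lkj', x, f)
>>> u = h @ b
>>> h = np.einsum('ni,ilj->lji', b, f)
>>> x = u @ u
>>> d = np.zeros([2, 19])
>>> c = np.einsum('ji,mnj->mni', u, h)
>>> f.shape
(2, 7, 3)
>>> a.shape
()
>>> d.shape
(2, 19)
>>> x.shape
(2, 2)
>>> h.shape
(7, 3, 2)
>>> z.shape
(7, 7)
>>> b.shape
(2, 2)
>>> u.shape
(2, 2)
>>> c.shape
(7, 3, 2)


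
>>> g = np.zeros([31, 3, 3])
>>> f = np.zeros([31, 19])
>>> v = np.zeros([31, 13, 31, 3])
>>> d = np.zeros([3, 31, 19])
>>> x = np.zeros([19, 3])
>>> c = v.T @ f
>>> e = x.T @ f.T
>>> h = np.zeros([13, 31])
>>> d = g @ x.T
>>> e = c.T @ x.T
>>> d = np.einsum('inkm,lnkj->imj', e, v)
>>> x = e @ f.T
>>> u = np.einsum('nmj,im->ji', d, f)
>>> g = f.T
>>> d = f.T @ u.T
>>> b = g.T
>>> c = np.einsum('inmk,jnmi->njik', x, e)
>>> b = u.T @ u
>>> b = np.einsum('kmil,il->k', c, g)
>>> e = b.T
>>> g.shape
(19, 31)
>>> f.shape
(31, 19)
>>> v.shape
(31, 13, 31, 3)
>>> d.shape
(19, 3)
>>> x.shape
(19, 13, 31, 31)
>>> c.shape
(13, 19, 19, 31)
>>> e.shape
(13,)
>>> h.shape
(13, 31)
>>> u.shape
(3, 31)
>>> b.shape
(13,)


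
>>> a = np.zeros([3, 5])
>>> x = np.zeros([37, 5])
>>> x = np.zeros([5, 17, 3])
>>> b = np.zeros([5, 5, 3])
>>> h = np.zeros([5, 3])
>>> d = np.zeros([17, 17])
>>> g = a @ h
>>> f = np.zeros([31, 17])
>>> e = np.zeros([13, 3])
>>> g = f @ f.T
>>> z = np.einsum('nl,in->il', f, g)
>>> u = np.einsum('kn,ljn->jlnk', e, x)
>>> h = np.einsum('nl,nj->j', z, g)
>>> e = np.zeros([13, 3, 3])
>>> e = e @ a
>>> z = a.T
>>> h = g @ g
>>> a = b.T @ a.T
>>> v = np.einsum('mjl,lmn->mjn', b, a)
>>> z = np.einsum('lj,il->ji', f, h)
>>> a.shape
(3, 5, 3)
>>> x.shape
(5, 17, 3)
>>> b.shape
(5, 5, 3)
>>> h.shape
(31, 31)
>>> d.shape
(17, 17)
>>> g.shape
(31, 31)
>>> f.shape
(31, 17)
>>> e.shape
(13, 3, 5)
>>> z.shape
(17, 31)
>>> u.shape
(17, 5, 3, 13)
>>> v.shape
(5, 5, 3)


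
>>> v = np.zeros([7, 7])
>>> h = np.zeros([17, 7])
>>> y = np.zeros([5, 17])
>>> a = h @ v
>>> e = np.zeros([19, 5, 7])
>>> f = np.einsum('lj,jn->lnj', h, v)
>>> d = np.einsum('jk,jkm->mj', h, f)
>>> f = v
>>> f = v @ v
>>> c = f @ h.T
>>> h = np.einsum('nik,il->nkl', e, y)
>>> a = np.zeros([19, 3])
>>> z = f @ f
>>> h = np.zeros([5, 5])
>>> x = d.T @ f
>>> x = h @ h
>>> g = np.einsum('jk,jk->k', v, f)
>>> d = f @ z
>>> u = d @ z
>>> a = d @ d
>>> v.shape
(7, 7)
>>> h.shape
(5, 5)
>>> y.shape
(5, 17)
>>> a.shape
(7, 7)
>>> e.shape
(19, 5, 7)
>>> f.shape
(7, 7)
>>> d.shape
(7, 7)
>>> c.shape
(7, 17)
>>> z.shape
(7, 7)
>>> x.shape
(5, 5)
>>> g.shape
(7,)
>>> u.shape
(7, 7)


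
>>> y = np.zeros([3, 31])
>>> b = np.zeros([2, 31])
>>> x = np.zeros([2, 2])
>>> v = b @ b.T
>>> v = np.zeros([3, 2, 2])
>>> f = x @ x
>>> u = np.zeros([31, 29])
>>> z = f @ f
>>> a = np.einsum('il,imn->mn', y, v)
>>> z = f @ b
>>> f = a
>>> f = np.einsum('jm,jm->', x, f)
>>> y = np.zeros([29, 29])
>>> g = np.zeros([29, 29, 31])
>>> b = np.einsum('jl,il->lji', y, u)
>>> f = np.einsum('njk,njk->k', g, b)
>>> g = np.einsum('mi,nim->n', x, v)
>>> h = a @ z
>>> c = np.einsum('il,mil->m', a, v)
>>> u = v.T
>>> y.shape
(29, 29)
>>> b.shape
(29, 29, 31)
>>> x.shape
(2, 2)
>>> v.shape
(3, 2, 2)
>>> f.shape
(31,)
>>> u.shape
(2, 2, 3)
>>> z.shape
(2, 31)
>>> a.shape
(2, 2)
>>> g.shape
(3,)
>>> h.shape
(2, 31)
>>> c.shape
(3,)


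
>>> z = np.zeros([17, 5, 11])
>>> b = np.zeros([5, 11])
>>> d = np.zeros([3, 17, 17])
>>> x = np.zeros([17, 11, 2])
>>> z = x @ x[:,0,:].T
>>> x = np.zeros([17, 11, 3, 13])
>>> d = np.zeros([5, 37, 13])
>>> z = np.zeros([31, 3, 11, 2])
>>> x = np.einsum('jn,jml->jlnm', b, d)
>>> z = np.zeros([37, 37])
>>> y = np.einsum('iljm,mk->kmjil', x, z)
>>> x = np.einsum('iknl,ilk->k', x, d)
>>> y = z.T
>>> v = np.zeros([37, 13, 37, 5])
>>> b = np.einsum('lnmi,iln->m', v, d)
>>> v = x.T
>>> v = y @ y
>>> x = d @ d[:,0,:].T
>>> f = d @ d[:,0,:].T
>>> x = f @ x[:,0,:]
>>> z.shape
(37, 37)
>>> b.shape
(37,)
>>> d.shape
(5, 37, 13)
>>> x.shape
(5, 37, 5)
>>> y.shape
(37, 37)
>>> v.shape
(37, 37)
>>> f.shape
(5, 37, 5)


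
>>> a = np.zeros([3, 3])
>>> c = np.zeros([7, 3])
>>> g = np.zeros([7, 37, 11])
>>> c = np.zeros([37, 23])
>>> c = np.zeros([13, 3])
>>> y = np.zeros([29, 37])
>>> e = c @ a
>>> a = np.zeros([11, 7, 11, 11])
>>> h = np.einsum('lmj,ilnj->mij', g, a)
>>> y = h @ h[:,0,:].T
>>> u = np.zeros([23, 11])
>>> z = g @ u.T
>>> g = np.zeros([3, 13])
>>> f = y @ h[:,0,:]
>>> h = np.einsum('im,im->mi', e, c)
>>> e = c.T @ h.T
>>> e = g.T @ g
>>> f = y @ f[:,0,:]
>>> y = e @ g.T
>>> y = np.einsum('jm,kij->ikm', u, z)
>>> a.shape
(11, 7, 11, 11)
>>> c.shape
(13, 3)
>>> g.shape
(3, 13)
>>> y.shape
(37, 7, 11)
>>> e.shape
(13, 13)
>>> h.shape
(3, 13)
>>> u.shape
(23, 11)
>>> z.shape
(7, 37, 23)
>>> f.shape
(37, 11, 11)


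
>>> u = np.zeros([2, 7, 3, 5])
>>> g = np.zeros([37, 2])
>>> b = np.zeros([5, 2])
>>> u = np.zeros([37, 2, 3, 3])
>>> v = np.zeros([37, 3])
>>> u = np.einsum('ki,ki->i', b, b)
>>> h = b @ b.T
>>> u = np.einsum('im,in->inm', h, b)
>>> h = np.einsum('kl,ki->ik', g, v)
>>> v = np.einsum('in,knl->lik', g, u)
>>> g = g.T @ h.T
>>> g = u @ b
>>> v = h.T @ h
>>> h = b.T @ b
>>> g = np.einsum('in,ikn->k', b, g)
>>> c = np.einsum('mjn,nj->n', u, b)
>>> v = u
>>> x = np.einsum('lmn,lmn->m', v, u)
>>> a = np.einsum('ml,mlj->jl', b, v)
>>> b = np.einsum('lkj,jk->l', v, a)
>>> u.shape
(5, 2, 5)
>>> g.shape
(2,)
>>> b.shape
(5,)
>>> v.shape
(5, 2, 5)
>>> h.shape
(2, 2)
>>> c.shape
(5,)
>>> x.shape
(2,)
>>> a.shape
(5, 2)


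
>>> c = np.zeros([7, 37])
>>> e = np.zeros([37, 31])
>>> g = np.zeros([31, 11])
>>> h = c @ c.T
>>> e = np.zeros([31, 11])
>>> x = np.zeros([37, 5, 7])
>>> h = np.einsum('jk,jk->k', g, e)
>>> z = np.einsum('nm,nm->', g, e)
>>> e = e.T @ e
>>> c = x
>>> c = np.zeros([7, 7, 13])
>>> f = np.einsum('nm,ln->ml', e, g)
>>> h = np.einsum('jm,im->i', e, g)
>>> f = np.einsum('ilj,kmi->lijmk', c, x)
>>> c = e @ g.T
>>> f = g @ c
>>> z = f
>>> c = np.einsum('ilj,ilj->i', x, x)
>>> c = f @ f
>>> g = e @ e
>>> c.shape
(31, 31)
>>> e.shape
(11, 11)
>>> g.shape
(11, 11)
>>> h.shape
(31,)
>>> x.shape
(37, 5, 7)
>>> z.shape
(31, 31)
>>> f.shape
(31, 31)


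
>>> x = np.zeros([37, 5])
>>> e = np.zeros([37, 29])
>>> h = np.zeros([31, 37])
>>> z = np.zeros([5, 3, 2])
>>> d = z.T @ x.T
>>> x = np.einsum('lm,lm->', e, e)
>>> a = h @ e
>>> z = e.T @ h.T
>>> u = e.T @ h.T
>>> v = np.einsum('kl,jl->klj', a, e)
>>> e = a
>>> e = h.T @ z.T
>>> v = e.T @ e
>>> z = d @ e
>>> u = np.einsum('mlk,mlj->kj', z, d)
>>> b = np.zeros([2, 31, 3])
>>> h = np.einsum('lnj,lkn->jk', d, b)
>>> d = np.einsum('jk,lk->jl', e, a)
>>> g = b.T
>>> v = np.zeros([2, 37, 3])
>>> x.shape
()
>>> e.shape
(37, 29)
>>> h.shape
(37, 31)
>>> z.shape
(2, 3, 29)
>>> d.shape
(37, 31)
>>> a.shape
(31, 29)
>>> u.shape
(29, 37)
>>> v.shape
(2, 37, 3)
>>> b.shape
(2, 31, 3)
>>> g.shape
(3, 31, 2)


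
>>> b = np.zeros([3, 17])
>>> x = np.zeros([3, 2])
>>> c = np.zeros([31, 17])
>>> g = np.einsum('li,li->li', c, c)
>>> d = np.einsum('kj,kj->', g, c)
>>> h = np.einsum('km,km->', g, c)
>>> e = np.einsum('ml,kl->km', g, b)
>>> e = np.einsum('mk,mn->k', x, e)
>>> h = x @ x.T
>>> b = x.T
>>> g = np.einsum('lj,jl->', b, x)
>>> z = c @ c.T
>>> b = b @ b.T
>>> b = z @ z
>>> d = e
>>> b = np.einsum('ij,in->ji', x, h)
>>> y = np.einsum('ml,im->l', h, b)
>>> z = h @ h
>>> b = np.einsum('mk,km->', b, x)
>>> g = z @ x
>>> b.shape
()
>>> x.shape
(3, 2)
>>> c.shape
(31, 17)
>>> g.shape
(3, 2)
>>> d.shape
(2,)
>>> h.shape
(3, 3)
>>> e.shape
(2,)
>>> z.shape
(3, 3)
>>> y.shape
(3,)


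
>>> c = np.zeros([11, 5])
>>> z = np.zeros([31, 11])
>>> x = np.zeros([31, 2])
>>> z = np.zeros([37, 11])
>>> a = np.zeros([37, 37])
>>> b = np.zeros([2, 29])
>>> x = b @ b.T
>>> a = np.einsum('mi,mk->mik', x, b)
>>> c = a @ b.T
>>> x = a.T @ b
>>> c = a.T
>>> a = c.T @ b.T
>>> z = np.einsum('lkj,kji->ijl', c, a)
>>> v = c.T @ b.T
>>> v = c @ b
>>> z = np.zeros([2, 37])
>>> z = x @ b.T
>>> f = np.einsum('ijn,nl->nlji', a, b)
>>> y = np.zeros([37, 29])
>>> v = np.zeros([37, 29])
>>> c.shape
(29, 2, 2)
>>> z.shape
(29, 2, 2)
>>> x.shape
(29, 2, 29)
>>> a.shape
(2, 2, 2)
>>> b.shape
(2, 29)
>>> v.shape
(37, 29)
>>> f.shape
(2, 29, 2, 2)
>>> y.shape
(37, 29)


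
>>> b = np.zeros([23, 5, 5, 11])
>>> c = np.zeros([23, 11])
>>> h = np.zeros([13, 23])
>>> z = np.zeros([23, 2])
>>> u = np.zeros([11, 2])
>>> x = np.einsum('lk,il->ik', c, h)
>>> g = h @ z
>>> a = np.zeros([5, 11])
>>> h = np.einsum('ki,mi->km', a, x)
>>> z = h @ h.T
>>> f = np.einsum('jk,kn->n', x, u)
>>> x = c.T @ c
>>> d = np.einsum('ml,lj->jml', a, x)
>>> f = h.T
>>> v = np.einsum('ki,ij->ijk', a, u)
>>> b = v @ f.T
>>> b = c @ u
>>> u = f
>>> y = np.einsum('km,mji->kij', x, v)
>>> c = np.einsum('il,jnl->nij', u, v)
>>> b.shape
(23, 2)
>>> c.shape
(2, 13, 11)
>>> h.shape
(5, 13)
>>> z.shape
(5, 5)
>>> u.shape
(13, 5)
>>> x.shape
(11, 11)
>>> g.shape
(13, 2)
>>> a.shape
(5, 11)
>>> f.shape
(13, 5)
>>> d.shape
(11, 5, 11)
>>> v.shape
(11, 2, 5)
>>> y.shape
(11, 5, 2)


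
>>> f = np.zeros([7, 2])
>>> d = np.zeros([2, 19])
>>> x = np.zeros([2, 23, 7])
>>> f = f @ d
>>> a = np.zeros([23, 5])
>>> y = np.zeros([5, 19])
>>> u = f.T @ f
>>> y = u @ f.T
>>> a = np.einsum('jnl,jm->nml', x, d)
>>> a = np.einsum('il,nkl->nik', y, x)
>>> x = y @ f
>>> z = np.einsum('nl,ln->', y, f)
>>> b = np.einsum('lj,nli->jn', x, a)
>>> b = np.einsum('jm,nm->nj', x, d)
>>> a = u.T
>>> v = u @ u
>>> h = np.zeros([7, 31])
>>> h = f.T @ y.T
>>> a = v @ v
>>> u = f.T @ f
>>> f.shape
(7, 19)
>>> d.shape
(2, 19)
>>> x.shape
(19, 19)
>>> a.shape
(19, 19)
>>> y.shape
(19, 7)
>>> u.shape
(19, 19)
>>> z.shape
()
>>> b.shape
(2, 19)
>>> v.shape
(19, 19)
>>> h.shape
(19, 19)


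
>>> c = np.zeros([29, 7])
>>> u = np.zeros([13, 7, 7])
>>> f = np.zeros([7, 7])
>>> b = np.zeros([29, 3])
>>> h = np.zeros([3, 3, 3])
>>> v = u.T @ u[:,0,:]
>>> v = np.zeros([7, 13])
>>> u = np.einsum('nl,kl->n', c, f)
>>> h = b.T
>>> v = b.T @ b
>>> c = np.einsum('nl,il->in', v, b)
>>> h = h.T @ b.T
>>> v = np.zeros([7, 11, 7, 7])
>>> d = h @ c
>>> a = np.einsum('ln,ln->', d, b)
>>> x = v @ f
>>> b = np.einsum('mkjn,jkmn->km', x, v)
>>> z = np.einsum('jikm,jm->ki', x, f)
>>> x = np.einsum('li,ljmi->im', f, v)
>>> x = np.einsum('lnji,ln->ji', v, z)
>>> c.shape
(29, 3)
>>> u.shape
(29,)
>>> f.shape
(7, 7)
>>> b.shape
(11, 7)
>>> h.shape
(29, 29)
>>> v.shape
(7, 11, 7, 7)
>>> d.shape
(29, 3)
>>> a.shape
()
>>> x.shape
(7, 7)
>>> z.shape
(7, 11)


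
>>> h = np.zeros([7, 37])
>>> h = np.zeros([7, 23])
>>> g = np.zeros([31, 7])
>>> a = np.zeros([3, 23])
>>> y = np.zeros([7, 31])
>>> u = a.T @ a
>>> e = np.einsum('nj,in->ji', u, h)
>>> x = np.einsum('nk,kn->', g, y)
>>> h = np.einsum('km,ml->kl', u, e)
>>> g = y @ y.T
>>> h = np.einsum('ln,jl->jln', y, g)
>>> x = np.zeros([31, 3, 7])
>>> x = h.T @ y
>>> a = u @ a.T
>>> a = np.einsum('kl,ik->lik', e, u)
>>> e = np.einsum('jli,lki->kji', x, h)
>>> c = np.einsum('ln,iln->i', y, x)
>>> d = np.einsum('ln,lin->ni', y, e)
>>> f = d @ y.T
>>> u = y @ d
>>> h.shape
(7, 7, 31)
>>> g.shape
(7, 7)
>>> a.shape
(7, 23, 23)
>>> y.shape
(7, 31)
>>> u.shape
(7, 31)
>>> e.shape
(7, 31, 31)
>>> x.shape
(31, 7, 31)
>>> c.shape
(31,)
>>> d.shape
(31, 31)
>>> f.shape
(31, 7)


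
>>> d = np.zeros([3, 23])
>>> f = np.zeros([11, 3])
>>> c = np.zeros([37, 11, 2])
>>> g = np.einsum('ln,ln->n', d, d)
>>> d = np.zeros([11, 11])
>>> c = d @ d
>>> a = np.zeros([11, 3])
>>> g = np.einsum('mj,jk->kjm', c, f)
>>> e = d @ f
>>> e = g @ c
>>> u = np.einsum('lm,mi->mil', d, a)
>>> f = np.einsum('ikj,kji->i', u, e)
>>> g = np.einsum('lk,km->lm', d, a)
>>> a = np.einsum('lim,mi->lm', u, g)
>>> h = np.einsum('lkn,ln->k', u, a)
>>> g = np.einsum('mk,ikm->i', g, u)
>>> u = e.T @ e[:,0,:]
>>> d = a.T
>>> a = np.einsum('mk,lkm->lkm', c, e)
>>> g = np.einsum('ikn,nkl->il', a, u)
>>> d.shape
(11, 11)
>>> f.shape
(11,)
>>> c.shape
(11, 11)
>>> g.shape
(3, 11)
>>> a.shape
(3, 11, 11)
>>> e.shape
(3, 11, 11)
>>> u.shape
(11, 11, 11)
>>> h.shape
(3,)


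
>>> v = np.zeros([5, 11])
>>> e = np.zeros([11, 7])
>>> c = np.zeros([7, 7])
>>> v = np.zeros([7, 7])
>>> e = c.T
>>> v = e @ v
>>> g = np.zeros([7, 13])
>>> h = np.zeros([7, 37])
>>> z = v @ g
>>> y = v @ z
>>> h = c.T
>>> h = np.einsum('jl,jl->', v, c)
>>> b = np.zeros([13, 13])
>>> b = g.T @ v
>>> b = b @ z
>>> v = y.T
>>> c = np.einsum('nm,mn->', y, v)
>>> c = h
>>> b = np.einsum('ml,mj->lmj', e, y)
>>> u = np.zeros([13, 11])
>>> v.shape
(13, 7)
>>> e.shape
(7, 7)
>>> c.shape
()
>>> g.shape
(7, 13)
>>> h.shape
()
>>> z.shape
(7, 13)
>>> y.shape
(7, 13)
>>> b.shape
(7, 7, 13)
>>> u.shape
(13, 11)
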